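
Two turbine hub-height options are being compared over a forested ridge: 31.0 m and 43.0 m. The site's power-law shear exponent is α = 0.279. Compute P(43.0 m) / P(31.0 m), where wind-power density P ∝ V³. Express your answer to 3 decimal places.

1.315

Speed ratio: V_B/V_A = (z_B/z_A)^α = (43.0/31.0)^0.279 = (1.3871)^0.279 = 1.09559
Power-density ratio: P_B/P_A = (V_B/V_A)³ = (1.09559)³ = 1.31505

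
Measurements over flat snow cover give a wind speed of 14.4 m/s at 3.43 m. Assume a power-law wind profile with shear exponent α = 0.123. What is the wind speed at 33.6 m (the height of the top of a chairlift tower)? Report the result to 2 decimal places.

19.07 m/s

Power-law profile: V₂ = V₁ · (z₂/z₁)^α
V₂ = 14.4 × (33.6/3.43)^0.123 = 14.4 × (9.7959)^0.123
    = 14.4 × 1.3240 = 19.0661 m/s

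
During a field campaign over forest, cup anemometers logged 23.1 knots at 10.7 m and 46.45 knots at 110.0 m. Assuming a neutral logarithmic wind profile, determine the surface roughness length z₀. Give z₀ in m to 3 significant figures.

Log law: V(z) ∝ ln(z/z₀). With r = V₁/V₂ = 23.1/46.45 = 0.49731,
r · ln(z₂/z₀) = ln(z₁/z₀) ⇒ ln z₀ = (ln z₁ − r·ln z₂)/(1 − r)
ln z₀ = (2.37024 − 0.49731×4.70048) / 0.50269 = 0.0650
z₀ = exp(0.0650) = 1.067 m

z₀ ≈ 1.07 m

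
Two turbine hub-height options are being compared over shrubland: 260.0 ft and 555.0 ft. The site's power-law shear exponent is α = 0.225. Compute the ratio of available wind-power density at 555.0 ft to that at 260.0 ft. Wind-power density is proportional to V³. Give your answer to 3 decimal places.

Speed ratio: V_B/V_A = (z_B/z_A)^α = (555.0/260.0)^0.225 = (2.1346)^0.225 = 1.18603
Power-density ratio: P_B/P_A = (V_B/V_A)³ = (1.18603)³ = 1.66836

1.668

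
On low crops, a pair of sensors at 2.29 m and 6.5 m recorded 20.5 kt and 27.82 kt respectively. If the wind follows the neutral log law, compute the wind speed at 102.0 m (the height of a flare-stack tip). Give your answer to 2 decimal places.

Log law: V ∝ ln(z/z₀). From the pair, with r = V₁/V₂ = 0.73688,
ln z₀ = (ln z₁ − r·ln z₂)/(1 − r) = (0.8286 − 0.73688×1.8718)/0.26312 = -2.0931 → z₀ = 0.1233 m
V₃ = V₁ · ln(z₃/z₀)/ln(z₁/z₀) = 20.5 × 6.7181/2.9217 = 47.1377 kt

47.14 kt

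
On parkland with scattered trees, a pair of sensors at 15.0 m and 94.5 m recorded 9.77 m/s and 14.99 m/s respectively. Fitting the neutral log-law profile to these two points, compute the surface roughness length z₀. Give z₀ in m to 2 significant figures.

Log law: V(z) ∝ ln(z/z₀). With r = V₁/V₂ = 9.77/14.99 = 0.65177,
r · ln(z₂/z₀) = ln(z₁/z₀) ⇒ ln z₀ = (ln z₁ − r·ln z₂)/(1 − r)
ln z₀ = (2.70805 − 0.65177×4.54860) / 0.34823 = -0.7368
z₀ = exp(-0.7368) = 0.4786 m

z₀ ≈ 0.48 m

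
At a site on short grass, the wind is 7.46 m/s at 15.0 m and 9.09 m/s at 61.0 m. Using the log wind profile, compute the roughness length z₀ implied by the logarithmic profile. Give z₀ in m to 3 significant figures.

Log law: V(z) ∝ ln(z/z₀). With r = V₁/V₂ = 7.46/9.09 = 0.82068,
r · ln(z₂/z₀) = ln(z₁/z₀) ⇒ ln z₀ = (ln z₁ − r·ln z₂)/(1 − r)
ln z₀ = (2.70805 − 0.82068×4.11087) / 0.17932 = -3.7122
z₀ = exp(-3.7122) = 0.02442 m

z₀ ≈ 0.0244 m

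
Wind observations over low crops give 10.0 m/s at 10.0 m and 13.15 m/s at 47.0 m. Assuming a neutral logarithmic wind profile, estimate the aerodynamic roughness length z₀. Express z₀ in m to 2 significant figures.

Log law: V(z) ∝ ln(z/z₀). With r = V₁/V₂ = 10.0/13.15 = 0.76046,
r · ln(z₂/z₀) = ln(z₁/z₀) ⇒ ln z₀ = (ln z₁ − r·ln z₂)/(1 − r)
ln z₀ = (2.30259 − 0.76046×3.85015) / 0.23954 = -2.6103
z₀ = exp(-2.6103) = 0.07351 m

z₀ ≈ 0.074 m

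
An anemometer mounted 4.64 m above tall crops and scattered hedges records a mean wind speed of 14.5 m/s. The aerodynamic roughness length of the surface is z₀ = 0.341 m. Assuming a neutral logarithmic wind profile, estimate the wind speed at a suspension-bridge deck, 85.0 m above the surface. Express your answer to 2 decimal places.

30.65 m/s

Log law: V(z) ∝ ln(z/z₀), so V₂/V₁ = ln(z₂/z₀) / ln(z₁/z₀).
ln(85.0/0.341) = 5.5185, ln(4.64/0.341) = 2.6106
V₂ = 14.5 × 5.5185/2.6106 = 14.5 × 2.1139 = 30.6516 m/s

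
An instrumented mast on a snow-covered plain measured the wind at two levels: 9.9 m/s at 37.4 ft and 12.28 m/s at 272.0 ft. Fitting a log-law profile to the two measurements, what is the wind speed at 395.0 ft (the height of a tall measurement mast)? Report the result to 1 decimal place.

12.7 m/s

Log law: V ∝ ln(z/z₀). From the pair, with r = V₁/V₂ = 0.80619,
ln z₀ = (ln z₁ − r·ln z₂)/(1 − r) = (3.6217 − 0.80619×5.6058)/0.19381 = -4.6316 → z₀ = 0.009739 ft
V₃ = V₁ · ln(z₃/z₀)/ln(z₁/z₀) = 9.9 × 10.6105/8.2533 = 12.7275 m/s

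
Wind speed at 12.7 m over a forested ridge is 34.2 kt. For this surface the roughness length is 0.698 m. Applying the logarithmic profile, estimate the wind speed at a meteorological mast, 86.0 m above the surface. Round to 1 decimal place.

56.7 kt

Log law: V(z) ∝ ln(z/z₀), so V₂/V₁ = ln(z₂/z₀) / ln(z₁/z₀).
ln(86.0/0.698) = 4.8139, ln(12.7/0.698) = 2.9011
V₂ = 34.2 × 4.8139/2.9011 = 34.2 × 1.6593 = 56.7484 kt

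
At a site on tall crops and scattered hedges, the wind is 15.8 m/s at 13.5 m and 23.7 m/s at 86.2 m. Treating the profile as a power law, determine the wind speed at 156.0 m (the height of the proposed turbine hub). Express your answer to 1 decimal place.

First find α: α = ln(V₂/V₁)/ln(z₂/z₁) = ln(23.7/15.8)/ln(86.2/13.5) = 0.40547/1.85398 = 0.2187
Extrapolate from 86.2 m to 156.0 m: V₃ = 23.7 × (156.0/86.2)^0.2187 = 23.7 × 1.1385 = 26.9829 m/s

27.0 m/s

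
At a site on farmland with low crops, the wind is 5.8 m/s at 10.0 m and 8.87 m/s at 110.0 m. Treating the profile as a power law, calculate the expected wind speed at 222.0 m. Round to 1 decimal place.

10.0 m/s

First find α: α = ln(V₂/V₁)/ln(z₂/z₁) = ln(8.87/5.8)/ln(110.0/10.0) = 0.42482/2.39790 = 0.1772
Extrapolate from 110.0 m to 222.0 m: V₃ = 8.87 × (222.0/110.0)^0.1772 = 8.87 × 1.1325 = 10.0450 m/s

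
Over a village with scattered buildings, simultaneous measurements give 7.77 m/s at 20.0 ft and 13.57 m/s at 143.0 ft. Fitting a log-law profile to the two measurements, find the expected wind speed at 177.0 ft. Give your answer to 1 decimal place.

14.2 m/s

Log law: V ∝ ln(z/z₀). From the pair, with r = V₁/V₂ = 0.57259,
ln z₀ = (ln z₁ − r·ln z₂)/(1 − r) = (2.9957 − 0.57259×4.9628)/0.42741 = 0.3605 → z₀ = 1.434 ft
V₃ = V₁ · ln(z₃/z₀)/ln(z₁/z₀) = 7.77 × 4.8157/2.6353 = 14.1989 m/s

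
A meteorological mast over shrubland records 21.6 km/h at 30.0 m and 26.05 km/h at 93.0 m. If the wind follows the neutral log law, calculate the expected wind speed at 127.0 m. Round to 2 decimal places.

Log law: V ∝ ln(z/z₀). From the pair, with r = V₁/V₂ = 0.82917,
ln z₀ = (ln z₁ − r·ln z₂)/(1 − r) = (3.4012 − 0.82917×4.5326)/0.17083 = -2.0906 → z₀ = 0.1236 m
V₃ = V₁ · ln(z₃/z₀)/ln(z₁/z₀) = 21.6 × 6.9347/5.4917 = 27.2755 km/h

27.28 km/h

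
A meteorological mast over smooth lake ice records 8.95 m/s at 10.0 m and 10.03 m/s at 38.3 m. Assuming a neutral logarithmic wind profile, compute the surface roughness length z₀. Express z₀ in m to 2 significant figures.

z₀ ≈ 0.00015 m

Log law: V(z) ∝ ln(z/z₀). With r = V₁/V₂ = 8.95/10.03 = 0.89232,
r · ln(z₂/z₀) = ln(z₁/z₀) ⇒ ln z₀ = (ln z₁ − r·ln z₂)/(1 − r)
ln z₀ = (2.30259 − 0.89232×3.64545) / 0.10768 = -8.8258
z₀ = exp(-8.8258) = 0.0001469 m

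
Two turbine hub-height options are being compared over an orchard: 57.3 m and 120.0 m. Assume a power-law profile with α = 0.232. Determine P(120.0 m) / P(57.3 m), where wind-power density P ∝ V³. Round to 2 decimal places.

1.67

Speed ratio: V_B/V_A = (z_B/z_A)^α = (120.0/57.3)^0.232 = (2.0942)^0.232 = 1.18708
Power-density ratio: P_B/P_A = (V_B/V_A)³ = (1.18708)³ = 1.67276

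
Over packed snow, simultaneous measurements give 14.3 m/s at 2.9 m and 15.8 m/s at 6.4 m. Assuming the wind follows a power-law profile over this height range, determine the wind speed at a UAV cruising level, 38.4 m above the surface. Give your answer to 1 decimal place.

19.8 m/s

First find α: α = ln(V₂/V₁)/ln(z₂/z₁) = ln(15.8/14.3)/ln(6.4/2.9) = 0.09975/0.79159 = 0.1260
Extrapolate from 6.4 m to 38.4 m: V₃ = 15.8 × (38.4/6.4)^0.1260 = 15.8 × 1.2533 = 19.8022 m/s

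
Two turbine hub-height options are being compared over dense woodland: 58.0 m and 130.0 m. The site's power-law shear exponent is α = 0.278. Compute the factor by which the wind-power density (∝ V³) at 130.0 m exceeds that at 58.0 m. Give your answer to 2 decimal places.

Speed ratio: V_B/V_A = (z_B/z_A)^α = (130.0/58.0)^0.278 = (2.2414)^0.278 = 1.25154
Power-density ratio: P_B/P_A = (V_B/V_A)³ = (1.25154)³ = 1.96033

1.96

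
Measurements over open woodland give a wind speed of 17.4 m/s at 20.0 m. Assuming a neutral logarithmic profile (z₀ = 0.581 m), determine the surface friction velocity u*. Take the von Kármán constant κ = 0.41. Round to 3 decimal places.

u* ≈ 2.016 m/s

Log law: V(z) = (u*/κ) · ln(z/z₀) ⇒ u* = κ · V / ln(z/z₀)
u* = 0.41 × 17.4 / ln(20.0/0.581) = 0.41 × 17.4 / 3.5387
   = 7.1340 / 3.5387 = 2.0160 m/s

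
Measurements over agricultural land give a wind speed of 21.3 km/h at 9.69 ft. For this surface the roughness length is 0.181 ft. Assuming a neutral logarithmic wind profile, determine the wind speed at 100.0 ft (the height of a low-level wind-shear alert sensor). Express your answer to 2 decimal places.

33.79 km/h

Log law: V(z) ∝ ln(z/z₀), so V₂/V₁ = ln(z₂/z₀) / ln(z₁/z₀).
ln(100.0/0.181) = 6.3144, ln(9.69/0.181) = 3.9804
V₂ = 21.3 × 6.3144/3.9804 = 21.3 × 1.5864 = 33.7903 km/h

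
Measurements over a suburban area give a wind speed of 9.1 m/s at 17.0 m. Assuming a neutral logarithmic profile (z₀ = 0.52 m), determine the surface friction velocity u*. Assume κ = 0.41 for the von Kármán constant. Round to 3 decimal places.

u* ≈ 1.070 m/s

Log law: V(z) = (u*/κ) · ln(z/z₀) ⇒ u* = κ · V / ln(z/z₀)
u* = 0.41 × 9.1 / ln(17.0/0.52) = 0.41 × 9.1 / 3.4871
   = 3.7310 / 3.4871 = 1.0699 m/s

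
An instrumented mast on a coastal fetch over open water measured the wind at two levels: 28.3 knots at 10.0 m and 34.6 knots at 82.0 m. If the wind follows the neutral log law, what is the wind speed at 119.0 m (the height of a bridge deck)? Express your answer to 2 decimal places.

Log law: V ∝ ln(z/z₀). From the pair, with r = V₁/V₂ = 0.81792,
ln z₀ = (ln z₁ − r·ln z₂)/(1 − r) = (2.3026 − 0.81792×4.4067)/0.18208 = -7.1493 → z₀ = 0.0007854 m
V₃ = V₁ · ln(z₃/z₀)/ln(z₁/z₀) = 28.3 × 11.9284/9.4519 = 35.7150 knots

35.72 knots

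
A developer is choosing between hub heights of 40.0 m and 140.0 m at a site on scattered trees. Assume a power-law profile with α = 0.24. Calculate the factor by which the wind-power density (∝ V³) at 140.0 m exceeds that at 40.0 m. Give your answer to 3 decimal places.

Speed ratio: V_B/V_A = (z_B/z_A)^α = (140.0/40.0)^0.24 = (3.5000)^0.24 = 1.35075
Power-density ratio: P_B/P_A = (V_B/V_A)³ = (1.35075)³ = 2.46450

2.465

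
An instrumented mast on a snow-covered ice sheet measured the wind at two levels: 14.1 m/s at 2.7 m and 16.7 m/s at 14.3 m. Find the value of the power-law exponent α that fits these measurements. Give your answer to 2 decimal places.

α ≈ 0.10

Power law: V₂/V₁ = (z₂/z₁)^α ⇒ α = ln(V₂/V₁) / ln(z₂/z₁)
α = ln(16.7/14.1) / ln(14.3/2.7) = ln(1.1844) / ln(5.2963)
  = 0.16923 / 1.66701 = 0.10152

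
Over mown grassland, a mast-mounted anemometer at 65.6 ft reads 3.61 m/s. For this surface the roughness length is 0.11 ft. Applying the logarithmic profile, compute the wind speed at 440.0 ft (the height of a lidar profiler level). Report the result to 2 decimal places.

Log law: V(z) ∝ ln(z/z₀), so V₂/V₁ = ln(z₂/z₀) / ln(z₁/z₀).
ln(440.0/0.11) = 8.2940, ln(65.6/0.11) = 6.3909
V₂ = 3.61 × 8.2940/6.3909 = 3.61 × 1.2978 = 4.6851 m/s

4.69 m/s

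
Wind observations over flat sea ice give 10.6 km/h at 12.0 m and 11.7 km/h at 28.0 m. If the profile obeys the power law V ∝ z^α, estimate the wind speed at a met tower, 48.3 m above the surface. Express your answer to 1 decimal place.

12.5 km/h

First find α: α = ln(V₂/V₁)/ln(z₂/z₁) = ln(11.7/10.6)/ln(28.0/12.0) = 0.09873/0.84730 = 0.1165
Extrapolate from 28.0 m to 48.3 m: V₃ = 11.7 × (48.3/28.0)^0.1165 = 11.7 × 1.0656 = 12.4675 km/h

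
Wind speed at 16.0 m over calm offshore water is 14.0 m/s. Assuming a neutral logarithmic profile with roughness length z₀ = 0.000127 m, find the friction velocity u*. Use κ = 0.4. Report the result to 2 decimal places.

u* ≈ 0.48 m/s

Log law: V(z) = (u*/κ) · ln(z/z₀) ⇒ u* = κ · V / ln(z/z₀)
u* = 0.4 × 14.0 / ln(16.0/0.000127) = 0.4 × 14.0 / 11.7439
   = 5.6000 / 11.7439 = 0.4768 m/s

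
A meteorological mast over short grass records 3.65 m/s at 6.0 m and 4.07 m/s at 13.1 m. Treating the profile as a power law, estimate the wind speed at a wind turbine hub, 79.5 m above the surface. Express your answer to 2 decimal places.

5.23 m/s

First find α: α = ln(V₂/V₁)/ln(z₂/z₁) = ln(4.07/3.65)/ln(13.1/6.0) = 0.10892/0.78085 = 0.1395
Extrapolate from 13.1 m to 79.5 m: V₃ = 4.07 × (79.5/13.1)^0.1395 = 4.07 × 1.2860 = 5.2339 m/s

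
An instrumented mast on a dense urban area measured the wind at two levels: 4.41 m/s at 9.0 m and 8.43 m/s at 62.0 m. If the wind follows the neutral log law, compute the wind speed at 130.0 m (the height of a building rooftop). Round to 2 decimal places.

Log law: V ∝ ln(z/z₀). From the pair, with r = V₁/V₂ = 0.52313,
ln z₀ = (ln z₁ − r·ln z₂)/(1 − r) = (2.1972 − 0.52313×4.1271)/0.47687 = 0.0801 → z₀ = 1.083 m
V₃ = V₁ · ln(z₃/z₀)/ln(z₁/z₀) = 4.41 × 4.7874/2.1171 = 9.9723 m/s

9.97 m/s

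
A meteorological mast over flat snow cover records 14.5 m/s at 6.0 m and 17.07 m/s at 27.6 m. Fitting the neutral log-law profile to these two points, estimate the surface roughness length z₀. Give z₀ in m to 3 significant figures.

z₀ ≈ 0.00109 m

Log law: V(z) ∝ ln(z/z₀). With r = V₁/V₂ = 14.5/17.07 = 0.84944,
r · ln(z₂/z₀) = ln(z₁/z₀) ⇒ ln z₀ = (ln z₁ − r·ln z₂)/(1 − r)
ln z₀ = (1.79176 − 0.84944×3.31782) / 0.15056 = -6.8183
z₀ = exp(-6.8183) = 0.001094 m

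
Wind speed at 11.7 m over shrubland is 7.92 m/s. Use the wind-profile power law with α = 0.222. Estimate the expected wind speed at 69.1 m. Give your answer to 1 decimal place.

11.7 m/s

Power-law profile: V₂ = V₁ · (z₂/z₁)^α
V₂ = 7.92 × (69.1/11.7)^0.222 = 7.92 × (5.9060)^0.222
    = 7.92 × 1.4833 = 11.7477 m/s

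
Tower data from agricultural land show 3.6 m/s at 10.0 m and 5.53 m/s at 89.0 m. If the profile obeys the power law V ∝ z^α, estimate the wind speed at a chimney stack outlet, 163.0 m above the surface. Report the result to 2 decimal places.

First find α: α = ln(V₂/V₁)/ln(z₂/z₁) = ln(5.53/3.6)/ln(89.0/10.0) = 0.42925/2.18605 = 0.1964
Extrapolate from 89.0 m to 163.0 m: V₃ = 5.53 × (163.0/89.0)^0.1964 = 5.53 × 1.1262 = 6.2277 m/s

6.23 m/s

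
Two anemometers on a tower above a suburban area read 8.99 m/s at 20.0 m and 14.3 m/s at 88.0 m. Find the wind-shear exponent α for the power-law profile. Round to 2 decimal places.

Power law: V₂/V₁ = (z₂/z₁)^α ⇒ α = ln(V₂/V₁) / ln(z₂/z₁)
α = ln(14.3/8.99) / ln(88.0/20.0) = ln(1.5907) / ln(4.4000)
  = 0.46415 / 1.48160 = 0.31327

α ≈ 0.31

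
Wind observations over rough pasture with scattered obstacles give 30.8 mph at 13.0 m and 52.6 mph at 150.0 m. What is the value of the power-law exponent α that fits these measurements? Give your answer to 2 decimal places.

Power law: V₂/V₁ = (z₂/z₁)^α ⇒ α = ln(V₂/V₁) / ln(z₂/z₁)
α = ln(52.6/30.8) / ln(150.0/13.0) = ln(1.7078) / ln(11.5385)
  = 0.53520 / 2.44569 = 0.21883

α ≈ 0.22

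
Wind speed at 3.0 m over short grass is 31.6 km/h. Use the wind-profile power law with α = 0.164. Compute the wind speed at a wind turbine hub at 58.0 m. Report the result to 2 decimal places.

51.36 km/h

Power-law profile: V₂ = V₁ · (z₂/z₁)^α
V₂ = 31.6 × (58.0/3.0)^0.164 = 31.6 × (19.3333)^0.164
    = 31.6 × 1.6254 = 51.3619 km/h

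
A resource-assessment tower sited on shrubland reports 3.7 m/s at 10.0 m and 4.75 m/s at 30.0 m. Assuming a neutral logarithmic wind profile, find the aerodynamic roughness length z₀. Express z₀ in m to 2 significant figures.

Log law: V(z) ∝ ln(z/z₀). With r = V₁/V₂ = 3.7/4.75 = 0.77895,
r · ln(z₂/z₀) = ln(z₁/z₀) ⇒ ln z₀ = (ln z₁ − r·ln z₂)/(1 − r)
ln z₀ = (2.30259 − 0.77895×3.40120) / 0.22105 = -1.5687
z₀ = exp(-1.5687) = 0.2083 m

z₀ ≈ 0.21 m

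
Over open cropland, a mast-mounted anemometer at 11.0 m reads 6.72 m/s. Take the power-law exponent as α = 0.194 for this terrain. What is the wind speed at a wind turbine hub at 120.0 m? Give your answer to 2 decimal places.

Power-law profile: V₂ = V₁ · (z₂/z₁)^α
V₂ = 6.72 × (120.0/11.0)^0.194 = 6.72 × (10.9091)^0.194
    = 6.72 × 1.5898 = 10.6832 m/s

10.68 m/s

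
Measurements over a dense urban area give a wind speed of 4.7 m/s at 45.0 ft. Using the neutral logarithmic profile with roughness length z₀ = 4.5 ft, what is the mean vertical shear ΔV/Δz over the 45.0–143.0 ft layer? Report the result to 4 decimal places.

0.0241 m/s/ft

Log law: V₂ = V₁ · ln(z₂/z₀)/ln(z₁/z₀) = 4.7 × 3.4588/2.3026 = 7.0600 m/s
ΔV/Δz = (7.0600 − 4.7)/(143.0 − 45.0) = 2.3600/98.0000 = 0.02408 m/s/ft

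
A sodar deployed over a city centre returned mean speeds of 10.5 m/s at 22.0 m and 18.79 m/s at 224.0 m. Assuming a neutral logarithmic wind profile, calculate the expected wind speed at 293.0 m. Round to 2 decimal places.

19.75 m/s

Log law: V ∝ ln(z/z₀). From the pair, with r = V₁/V₂ = 0.55881,
ln z₀ = (ln z₁ − r·ln z₂)/(1 − r) = (3.0910 − 0.55881×5.4116)/0.44119 = 0.1518 → z₀ = 1.164 m
V₃ = V₁ · ln(z₃/z₀)/ln(z₁/z₀) = 10.5 × 5.5284/2.9392 = 19.7493 m/s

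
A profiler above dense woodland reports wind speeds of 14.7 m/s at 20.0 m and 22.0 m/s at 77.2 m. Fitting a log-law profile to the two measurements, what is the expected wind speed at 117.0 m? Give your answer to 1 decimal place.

24.2 m/s

Log law: V ∝ ln(z/z₀). From the pair, with r = V₁/V₂ = 0.66818,
ln z₀ = (ln z₁ − r·ln z₂)/(1 − r) = (2.9957 − 0.66818×4.3464)/0.33182 = 0.2759 → z₀ = 1.318 m
V₃ = V₁ · ln(z₃/z₀)/ln(z₁/z₀) = 14.7 × 4.4863/2.7198 = 24.2472 m/s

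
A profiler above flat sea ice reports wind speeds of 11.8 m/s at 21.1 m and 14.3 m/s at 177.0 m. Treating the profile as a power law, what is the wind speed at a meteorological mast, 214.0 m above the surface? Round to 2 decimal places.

14.55 m/s

First find α: α = ln(V₂/V₁)/ln(z₂/z₁) = ln(14.3/11.8)/ln(177.0/21.1) = 0.19216/2.12688 = 0.0903
Extrapolate from 177.0 m to 214.0 m: V₃ = 14.3 × (214.0/177.0)^0.0903 = 14.3 × 1.0173 = 14.5474 m/s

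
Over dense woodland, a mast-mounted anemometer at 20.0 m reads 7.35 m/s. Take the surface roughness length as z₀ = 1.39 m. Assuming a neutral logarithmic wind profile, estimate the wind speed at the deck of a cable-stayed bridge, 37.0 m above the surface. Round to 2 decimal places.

9.05 m/s

Log law: V(z) ∝ ln(z/z₀), so V₂/V₁ = ln(z₂/z₀) / ln(z₁/z₀).
ln(37.0/1.39) = 3.2816, ln(20.0/1.39) = 2.6664
V₂ = 7.35 × 3.2816/2.6664 = 7.35 × 1.2307 = 9.0458 m/s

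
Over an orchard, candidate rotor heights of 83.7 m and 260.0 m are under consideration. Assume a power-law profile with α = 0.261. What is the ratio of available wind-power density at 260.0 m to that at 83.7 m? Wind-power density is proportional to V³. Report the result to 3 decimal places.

Speed ratio: V_B/V_A = (z_B/z_A)^α = (260.0/83.7)^0.261 = (3.1063)^0.261 = 1.34424
Power-density ratio: P_B/P_A = (V_B/V_A)³ = (1.34424)³ = 2.42901

2.429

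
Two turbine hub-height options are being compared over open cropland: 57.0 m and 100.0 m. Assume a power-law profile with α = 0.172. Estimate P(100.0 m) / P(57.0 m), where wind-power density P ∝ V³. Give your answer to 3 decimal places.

1.336

Speed ratio: V_B/V_A = (z_B/z_A)^α = (100.0/57.0)^0.172 = (1.7544)^0.172 = 1.10151
Power-density ratio: P_B/P_A = (V_B/V_A)³ = (1.10151)³ = 1.33650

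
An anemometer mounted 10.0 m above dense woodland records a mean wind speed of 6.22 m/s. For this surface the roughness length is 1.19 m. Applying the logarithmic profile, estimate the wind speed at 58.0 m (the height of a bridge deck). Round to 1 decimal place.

Log law: V(z) ∝ ln(z/z₀), so V₂/V₁ = ln(z₂/z₀) / ln(z₁/z₀).
ln(58.0/1.19) = 3.8865, ln(10.0/1.19) = 2.1286
V₂ = 6.22 × 3.8865/2.1286 = 6.22 × 1.8258 = 11.3566 m/s

11.4 m/s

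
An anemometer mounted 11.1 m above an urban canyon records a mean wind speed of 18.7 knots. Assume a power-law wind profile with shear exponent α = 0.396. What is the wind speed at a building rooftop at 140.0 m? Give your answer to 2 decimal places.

Power-law profile: V₂ = V₁ · (z₂/z₁)^α
V₂ = 18.7 × (140.0/11.1)^0.396 = 18.7 × (12.6126)^0.396
    = 18.7 × 2.7285 = 51.0223 knots

51.02 knots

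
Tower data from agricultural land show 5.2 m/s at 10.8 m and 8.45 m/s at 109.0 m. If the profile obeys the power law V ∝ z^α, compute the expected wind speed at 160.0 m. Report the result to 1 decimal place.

First find α: α = ln(V₂/V₁)/ln(z₂/z₁) = ln(8.45/5.2)/ln(109.0/10.8) = 0.48551/2.31180 = 0.2100
Extrapolate from 109.0 m to 160.0 m: V₃ = 8.45 × (160.0/109.0)^0.2100 = 8.45 × 1.0839 = 9.1593 m/s

9.2 m/s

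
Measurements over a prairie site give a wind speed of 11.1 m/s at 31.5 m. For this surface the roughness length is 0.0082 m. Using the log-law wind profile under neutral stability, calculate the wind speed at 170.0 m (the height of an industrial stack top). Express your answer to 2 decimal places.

Log law: V(z) ∝ ln(z/z₀), so V₂/V₁ = ln(z₂/z₀) / ln(z₁/z₀).
ln(170.0/0.0082) = 9.9394, ln(31.5/0.0082) = 8.2536
V₂ = 11.1 × 9.9394/8.2536 = 11.1 × 1.2043 = 13.3672 m/s

13.37 m/s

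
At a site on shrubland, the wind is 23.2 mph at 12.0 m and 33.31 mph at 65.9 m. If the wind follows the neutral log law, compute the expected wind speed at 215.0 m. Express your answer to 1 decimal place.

Log law: V ∝ ln(z/z₀). From the pair, with r = V₁/V₂ = 0.69649,
ln z₀ = (ln z₁ − r·ln z₂)/(1 − r) = (2.4849 − 0.69649×4.1881)/0.30351 = -1.4236 → z₀ = 0.2408 m
V₃ = V₁ · ln(z₃/z₀)/ln(z₁/z₀) = 23.2 × 6.7942/3.9085 = 40.3291 mph

40.3 mph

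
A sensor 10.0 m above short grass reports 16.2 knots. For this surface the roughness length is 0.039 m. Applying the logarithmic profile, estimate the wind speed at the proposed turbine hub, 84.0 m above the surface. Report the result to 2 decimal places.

22.42 knots

Log law: V(z) ∝ ln(z/z₀), so V₂/V₁ = ln(z₂/z₀) / ln(z₁/z₀).
ln(84.0/0.039) = 7.6750, ln(10.0/0.039) = 5.5468
V₂ = 16.2 × 7.6750/5.5468 = 16.2 × 1.3837 = 22.4157 knots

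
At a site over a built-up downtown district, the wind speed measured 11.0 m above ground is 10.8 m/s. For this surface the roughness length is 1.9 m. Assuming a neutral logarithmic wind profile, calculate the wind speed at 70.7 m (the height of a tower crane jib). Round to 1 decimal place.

22.2 m/s

Log law: V(z) ∝ ln(z/z₀), so V₂/V₁ = ln(z₂/z₀) / ln(z₁/z₀).
ln(70.7/1.9) = 3.6166, ln(11.0/1.9) = 1.7560
V₂ = 10.8 × 3.6166/1.7560 = 10.8 × 2.0595 = 22.2428 m/s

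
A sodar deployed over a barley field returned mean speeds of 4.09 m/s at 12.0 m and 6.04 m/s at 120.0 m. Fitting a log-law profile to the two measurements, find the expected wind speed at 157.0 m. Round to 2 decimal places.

Log law: V ∝ ln(z/z₀). From the pair, with r = V₁/V₂ = 0.67715,
ln z₀ = (ln z₁ − r·ln z₂)/(1 − r) = (2.4849 − 0.67715×4.7875)/0.32285 = -2.3446 → z₀ = 0.09588 m
V₃ = V₁ · ln(z₃/z₀)/ln(z₁/z₀) = 4.09 × 7.4009/4.8295 = 6.2676 m/s

6.27 m/s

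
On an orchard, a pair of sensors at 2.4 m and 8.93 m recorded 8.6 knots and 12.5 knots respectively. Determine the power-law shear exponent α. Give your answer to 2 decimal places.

α ≈ 0.28

Power law: V₂/V₁ = (z₂/z₁)^α ⇒ α = ln(V₂/V₁) / ln(z₂/z₁)
α = ln(12.5/8.6) / ln(8.93/2.4) = ln(1.4535) / ln(3.7208)
  = 0.37397 / 1.31395 = 0.28461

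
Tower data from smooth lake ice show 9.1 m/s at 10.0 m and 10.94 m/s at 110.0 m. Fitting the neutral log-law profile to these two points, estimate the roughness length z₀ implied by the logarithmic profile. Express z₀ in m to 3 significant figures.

z₀ ≈ 0.0000707 m

Log law: V(z) ∝ ln(z/z₀). With r = V₁/V₂ = 9.1/10.94 = 0.83181,
r · ln(z₂/z₀) = ln(z₁/z₀) ⇒ ln z₀ = (ln z₁ − r·ln z₂)/(1 − r)
ln z₀ = (2.30259 − 0.83181×4.70048) / 0.16819 = -9.5566
z₀ = exp(-9.5566) = 0.00007073 m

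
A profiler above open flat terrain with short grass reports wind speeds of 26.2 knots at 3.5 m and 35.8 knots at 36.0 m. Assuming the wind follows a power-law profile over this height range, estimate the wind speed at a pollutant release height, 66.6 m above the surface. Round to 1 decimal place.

First find α: α = ln(V₂/V₁)/ln(z₂/z₁) = ln(35.8/26.2)/ln(36.0/3.5) = 0.31219/2.33076 = 0.1339
Extrapolate from 36.0 m to 66.6 m: V₃ = 35.8 × (66.6/36.0)^0.1339 = 35.8 × 1.0859 = 38.8749 knots

38.9 knots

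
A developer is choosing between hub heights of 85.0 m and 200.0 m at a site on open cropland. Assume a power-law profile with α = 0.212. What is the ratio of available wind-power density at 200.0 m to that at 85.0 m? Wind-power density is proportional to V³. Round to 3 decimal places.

Speed ratio: V_B/V_A = (z_B/z_A)^α = (200.0/85.0)^0.212 = (2.3529)^0.212 = 1.19890
Power-density ratio: P_B/P_A = (V_B/V_A)³ = (1.19890)³ = 1.72324

1.723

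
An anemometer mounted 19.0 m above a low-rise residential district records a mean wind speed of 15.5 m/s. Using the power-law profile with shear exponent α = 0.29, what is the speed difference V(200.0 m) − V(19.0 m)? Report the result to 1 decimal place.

15.2 m/s

Power law: V₂ = V₁ · (z₂/z₁)^α = 15.5 × (10.5263)^0.29 = 30.6755 m/s
ΔV = 30.6755 − 15.5 = 15.1755 m/s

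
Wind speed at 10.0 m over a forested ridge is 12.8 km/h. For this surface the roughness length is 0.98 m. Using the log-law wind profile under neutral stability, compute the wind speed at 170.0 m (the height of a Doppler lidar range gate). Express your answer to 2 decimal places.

28.41 km/h

Log law: V(z) ∝ ln(z/z₀), so V₂/V₁ = ln(z₂/z₀) / ln(z₁/z₀).
ln(170.0/0.98) = 5.1560, ln(10.0/0.98) = 2.3228
V₂ = 12.8 × 5.1560/2.3228 = 12.8 × 2.2197 = 28.4128 km/h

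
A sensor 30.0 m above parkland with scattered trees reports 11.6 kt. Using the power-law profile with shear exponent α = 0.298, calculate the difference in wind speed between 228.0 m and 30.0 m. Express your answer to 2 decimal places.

9.63 kt

Power law: V₂ = V₁ · (z₂/z₁)^α = 11.6 × (7.6000)^0.298 = 21.2295 kt
ΔV = 21.2295 − 11.6 = 9.6295 kt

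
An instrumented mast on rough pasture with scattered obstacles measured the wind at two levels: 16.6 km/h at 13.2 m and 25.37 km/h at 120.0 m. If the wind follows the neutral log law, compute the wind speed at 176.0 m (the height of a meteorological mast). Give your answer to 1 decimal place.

26.9 km/h

Log law: V ∝ ln(z/z₀). From the pair, with r = V₁/V₂ = 0.65432,
ln z₀ = (ln z₁ − r·ln z₂)/(1 − r) = (2.5802 − 0.65432×4.7875)/0.34568 = -1.5977 → z₀ = 0.2024 m
V₃ = V₁ · ln(z₃/z₀)/ln(z₁/z₀) = 16.6 × 6.7682/4.1780 = 26.8917 km/h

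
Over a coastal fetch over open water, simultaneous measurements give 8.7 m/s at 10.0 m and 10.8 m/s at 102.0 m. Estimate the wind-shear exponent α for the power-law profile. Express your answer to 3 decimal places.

Power law: V₂/V₁ = (z₂/z₁)^α ⇒ α = ln(V₂/V₁) / ln(z₂/z₁)
α = ln(10.8/8.7) / ln(102.0/10.0) = ln(1.2414) / ln(10.2000)
  = 0.21622 / 2.32239 = 0.09310

α ≈ 0.093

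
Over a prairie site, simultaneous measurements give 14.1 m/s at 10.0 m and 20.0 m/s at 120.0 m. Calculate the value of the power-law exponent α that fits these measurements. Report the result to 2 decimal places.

α ≈ 0.14

Power law: V₂/V₁ = (z₂/z₁)^α ⇒ α = ln(V₂/V₁) / ln(z₂/z₁)
α = ln(20.0/14.1) / ln(120.0/10.0) = ln(1.4184) / ln(12.0000)
  = 0.34956 / 2.48491 = 0.14067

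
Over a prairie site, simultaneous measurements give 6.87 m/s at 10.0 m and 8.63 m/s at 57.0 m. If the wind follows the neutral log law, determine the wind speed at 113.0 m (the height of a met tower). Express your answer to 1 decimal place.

9.3 m/s

Log law: V ∝ ln(z/z₀). From the pair, with r = V₁/V₂ = 0.79606,
ln z₀ = (ln z₁ − r·ln z₂)/(1 − r) = (2.3026 − 0.79606×4.0431)/0.20394 = -4.4912 → z₀ = 0.01121 m
V₃ = V₁ · ln(z₃/z₀)/ln(z₁/z₀) = 6.87 × 9.2186/6.7938 = 9.3220 m/s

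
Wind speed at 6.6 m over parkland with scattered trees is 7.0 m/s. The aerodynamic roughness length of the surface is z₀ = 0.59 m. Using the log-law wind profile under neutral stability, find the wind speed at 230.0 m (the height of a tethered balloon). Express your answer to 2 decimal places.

Log law: V(z) ∝ ln(z/z₀), so V₂/V₁ = ln(z₂/z₀) / ln(z₁/z₀).
ln(230.0/0.59) = 5.9657, ln(6.6/0.59) = 2.4147
V₂ = 7.0 × 5.9657/2.4147 = 7.0 × 2.4706 = 17.2941 m/s

17.29 m/s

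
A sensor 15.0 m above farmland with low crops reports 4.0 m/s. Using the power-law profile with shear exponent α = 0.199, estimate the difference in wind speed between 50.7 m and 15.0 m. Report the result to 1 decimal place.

1.1 m/s

Power law: V₂ = V₁ · (z₂/z₁)^α = 4.0 × (3.3800)^0.199 = 5.0970 m/s
ΔV = 5.0970 − 4.0 = 1.0970 m/s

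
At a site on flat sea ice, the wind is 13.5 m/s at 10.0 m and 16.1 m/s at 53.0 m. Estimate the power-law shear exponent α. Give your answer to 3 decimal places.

α ≈ 0.106

Power law: V₂/V₁ = (z₂/z₁)^α ⇒ α = ln(V₂/V₁) / ln(z₂/z₁)
α = ln(16.1/13.5) / ln(53.0/10.0) = ln(1.1926) / ln(5.3000)
  = 0.17613 / 1.66771 = 0.10561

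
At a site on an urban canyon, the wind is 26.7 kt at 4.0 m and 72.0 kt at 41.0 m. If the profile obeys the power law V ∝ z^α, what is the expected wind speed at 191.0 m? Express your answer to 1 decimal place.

138.7 kt

First find α: α = ln(V₂/V₁)/ln(z₂/z₁) = ln(72.0/26.7)/ln(41.0/4.0) = 0.99200/2.32728 = 0.4263
Extrapolate from 41.0 m to 191.0 m: V₃ = 72.0 × (191.0/41.0)^0.4263 = 72.0 × 1.9268 = 138.7311 kt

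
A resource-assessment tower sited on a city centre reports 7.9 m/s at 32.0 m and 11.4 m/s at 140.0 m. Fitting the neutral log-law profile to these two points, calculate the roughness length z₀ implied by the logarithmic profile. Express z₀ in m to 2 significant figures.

z₀ ≈ 1.1 m

Log law: V(z) ∝ ln(z/z₀). With r = V₁/V₂ = 7.9/11.4 = 0.69298,
r · ln(z₂/z₀) = ln(z₁/z₀) ⇒ ln z₀ = (ln z₁ − r·ln z₂)/(1 − r)
ln z₀ = (3.46574 − 0.69298×4.94164) / 0.30702 = 0.1344
z₀ = exp(0.1344) = 1.144 m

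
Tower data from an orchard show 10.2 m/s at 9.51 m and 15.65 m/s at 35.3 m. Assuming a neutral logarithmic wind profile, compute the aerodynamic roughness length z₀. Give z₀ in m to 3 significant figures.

Log law: V(z) ∝ ln(z/z₀). With r = V₁/V₂ = 10.2/15.65 = 0.65176,
r · ln(z₂/z₀) = ln(z₁/z₀) ⇒ ln z₀ = (ln z₁ − r·ln z₂)/(1 − r)
ln z₀ = (2.25234 − 0.65176×3.56388) / 0.34824 = -0.2023
z₀ = exp(-0.2023) = 0.8169 m

z₀ ≈ 0.817 m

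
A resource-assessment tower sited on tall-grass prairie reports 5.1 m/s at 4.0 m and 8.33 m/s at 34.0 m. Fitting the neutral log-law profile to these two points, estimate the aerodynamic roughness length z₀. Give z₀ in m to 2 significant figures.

Log law: V(z) ∝ ln(z/z₀). With r = V₁/V₂ = 5.1/8.33 = 0.61224,
r · ln(z₂/z₀) = ln(z₁/z₀) ⇒ ln z₀ = (ln z₁ − r·ln z₂)/(1 − r)
ln z₀ = (1.38629 − 0.61224×3.52636) / 0.38776 = -1.9928
z₀ = exp(-1.9928) = 0.1363 m

z₀ ≈ 0.14 m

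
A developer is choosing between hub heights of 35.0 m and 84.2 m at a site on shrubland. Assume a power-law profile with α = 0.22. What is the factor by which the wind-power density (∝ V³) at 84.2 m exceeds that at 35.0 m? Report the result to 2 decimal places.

1.78

Speed ratio: V_B/V_A = (z_B/z_A)^α = (84.2/35.0)^0.22 = (2.4057)^0.22 = 1.21304
Power-density ratio: P_B/P_A = (V_B/V_A)³ = (1.21304)³ = 1.78493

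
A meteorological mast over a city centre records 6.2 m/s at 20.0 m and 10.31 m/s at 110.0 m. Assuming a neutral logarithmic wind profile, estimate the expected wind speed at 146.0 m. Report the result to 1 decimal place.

11.0 m/s

Log law: V ∝ ln(z/z₀). From the pair, with r = V₁/V₂ = 0.60136,
ln z₀ = (ln z₁ − r·ln z₂)/(1 − r) = (2.9957 − 0.60136×4.7005)/0.39864 = 0.4241 → z₀ = 1.528 m
V₃ = V₁ · ln(z₃/z₀)/ln(z₁/z₀) = 6.2 × 4.5595/2.5716 = 10.9926 m/s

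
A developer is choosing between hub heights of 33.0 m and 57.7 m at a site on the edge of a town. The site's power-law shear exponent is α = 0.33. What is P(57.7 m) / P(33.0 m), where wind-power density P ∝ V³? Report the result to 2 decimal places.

1.74

Speed ratio: V_B/V_A = (z_B/z_A)^α = (57.7/33.0)^0.33 = (1.7485)^0.33 = 1.20248
Power-density ratio: P_B/P_A = (V_B/V_A)³ = (1.20248)³ = 1.73874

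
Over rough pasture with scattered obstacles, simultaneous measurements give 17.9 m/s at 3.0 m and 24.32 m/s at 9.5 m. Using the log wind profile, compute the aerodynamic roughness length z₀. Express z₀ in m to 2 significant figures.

Log law: V(z) ∝ ln(z/z₀). With r = V₁/V₂ = 17.9/24.32 = 0.73602,
r · ln(z₂/z₀) = ln(z₁/z₀) ⇒ ln z₀ = (ln z₁ − r·ln z₂)/(1 − r)
ln z₀ = (1.09861 − 0.73602×2.25129) / 0.26398 = -2.1152
z₀ = exp(-2.1152) = 0.1206 m

z₀ ≈ 0.12 m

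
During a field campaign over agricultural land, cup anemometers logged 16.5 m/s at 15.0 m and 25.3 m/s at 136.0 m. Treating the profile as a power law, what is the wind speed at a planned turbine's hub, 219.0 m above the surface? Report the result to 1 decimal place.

First find α: α = ln(V₂/V₁)/ln(z₂/z₁) = ln(25.3/16.5)/ln(136.0/15.0) = 0.42744/2.20460 = 0.1939
Extrapolate from 136.0 m to 219.0 m: V₃ = 25.3 × (219.0/136.0)^0.1939 = 25.3 × 1.0968 = 27.7483 m/s

27.7 m/s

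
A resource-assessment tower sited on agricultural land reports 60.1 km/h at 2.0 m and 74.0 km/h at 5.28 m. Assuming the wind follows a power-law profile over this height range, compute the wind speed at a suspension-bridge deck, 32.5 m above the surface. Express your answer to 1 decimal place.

109.2 km/h

First find α: α = ln(V₂/V₁)/ln(z₂/z₁) = ln(74.0/60.1)/ln(5.28/2.0) = 0.20806/0.97078 = 0.2143
Extrapolate from 5.28 m to 32.5 m: V₃ = 74.0 × (32.5/5.28)^0.2143 = 74.0 × 1.4762 = 109.2401 km/h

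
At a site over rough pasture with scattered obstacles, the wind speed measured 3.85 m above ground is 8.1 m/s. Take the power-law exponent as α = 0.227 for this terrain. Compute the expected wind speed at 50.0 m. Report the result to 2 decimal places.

Power-law profile: V₂ = V₁ · (z₂/z₁)^α
V₂ = 8.1 × (50.0/3.85)^0.227 = 8.1 × (12.9870)^0.227
    = 8.1 × 1.7896 = 14.4961 m/s

14.50 m/s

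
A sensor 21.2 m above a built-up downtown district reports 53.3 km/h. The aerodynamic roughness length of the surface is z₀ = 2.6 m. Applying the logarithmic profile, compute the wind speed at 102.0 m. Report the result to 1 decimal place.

93.2 km/h

Log law: V(z) ∝ ln(z/z₀), so V₂/V₁ = ln(z₂/z₀) / ln(z₁/z₀).
ln(102.0/2.6) = 3.6695, ln(21.2/2.6) = 2.0985
V₂ = 53.3 × 3.6695/2.0985 = 53.3 × 1.7486 = 93.2015 km/h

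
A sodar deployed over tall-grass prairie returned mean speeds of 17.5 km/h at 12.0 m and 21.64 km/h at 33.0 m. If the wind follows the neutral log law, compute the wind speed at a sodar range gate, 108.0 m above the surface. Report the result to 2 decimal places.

26.49 km/h

Log law: V ∝ ln(z/z₀). From the pair, with r = V₁/V₂ = 0.80869,
ln z₀ = (ln z₁ − r·ln z₂)/(1 − r) = (2.4849 − 0.80869×3.4965)/0.19131 = -1.7912 → z₀ = 0.1668 m
V₃ = V₁ · ln(z₃/z₀)/ln(z₁/z₀) = 17.5 × 6.4733/4.2761 = 26.4922 km/h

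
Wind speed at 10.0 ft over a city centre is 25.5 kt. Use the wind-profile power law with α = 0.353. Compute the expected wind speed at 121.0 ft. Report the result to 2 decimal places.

Power-law profile: V₂ = V₁ · (z₂/z₁)^α
V₂ = 25.5 × (121.0/10.0)^0.353 = 25.5 × (12.1000)^0.353
    = 25.5 × 2.4111 = 61.4842 kt

61.48 kt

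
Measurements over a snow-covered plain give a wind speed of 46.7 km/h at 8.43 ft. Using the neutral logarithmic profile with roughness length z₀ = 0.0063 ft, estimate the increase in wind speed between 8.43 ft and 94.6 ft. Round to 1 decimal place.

15.7 km/h

Log law: V₂ = V₁ · ln(z₂/z₀)/ln(z₁/z₀) = 46.7 × 9.6169/7.1990 = 62.3847 km/h
ΔV = 62.3847 − 46.7 = 15.6847 km/h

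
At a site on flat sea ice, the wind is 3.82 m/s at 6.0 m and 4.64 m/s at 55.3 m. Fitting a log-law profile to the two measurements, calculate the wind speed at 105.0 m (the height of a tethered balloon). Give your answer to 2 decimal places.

Log law: V ∝ ln(z/z₀). From the pair, with r = V₁/V₂ = 0.82328,
ln z₀ = (ln z₁ − r·ln z₂)/(1 − r) = (1.7918 − 0.82328×4.0128)/0.17672 = -8.5549 → z₀ = 0.0001926 m
V₃ = V₁ · ln(z₃/z₀)/ln(z₁/z₀) = 3.82 × 13.2089/10.3467 = 4.8767 m/s

4.88 m/s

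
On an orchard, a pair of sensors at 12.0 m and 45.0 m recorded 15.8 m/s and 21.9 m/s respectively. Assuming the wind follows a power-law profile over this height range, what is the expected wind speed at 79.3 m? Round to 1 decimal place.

25.2 m/s

First find α: α = ln(V₂/V₁)/ln(z₂/z₁) = ln(21.9/15.8)/ln(45.0/12.0) = 0.32648/1.32176 = 0.2470
Extrapolate from 45.0 m to 79.3 m: V₃ = 21.9 × (79.3/45.0)^0.2470 = 21.9 × 1.1502 = 25.1896 m/s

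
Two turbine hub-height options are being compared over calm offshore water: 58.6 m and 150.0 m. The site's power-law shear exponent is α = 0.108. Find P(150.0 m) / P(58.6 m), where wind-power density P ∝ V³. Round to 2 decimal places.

1.36

Speed ratio: V_B/V_A = (z_B/z_A)^α = (150.0/58.6)^0.108 = (2.5597)^0.108 = 1.10684
Power-density ratio: P_B/P_A = (V_B/V_A)³ = (1.10684)³ = 1.35598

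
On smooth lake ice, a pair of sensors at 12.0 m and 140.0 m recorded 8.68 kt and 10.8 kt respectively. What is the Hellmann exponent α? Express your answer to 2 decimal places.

α ≈ 0.09

Power law: V₂/V₁ = (z₂/z₁)^α ⇒ α = ln(V₂/V₁) / ln(z₂/z₁)
α = ln(10.8/8.68) / ln(140.0/12.0) = ln(1.2442) / ln(11.6667)
  = 0.21852 / 2.45674 = 0.08895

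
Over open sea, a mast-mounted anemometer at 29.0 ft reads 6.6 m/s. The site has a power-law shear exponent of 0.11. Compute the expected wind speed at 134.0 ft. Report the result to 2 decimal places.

7.81 m/s

Power-law profile: V₂ = V₁ · (z₂/z₁)^α
V₂ = 6.6 × (134.0/29.0)^0.11 = 6.6 × (4.6207)^0.11
    = 6.6 × 1.1834 = 7.8102 m/s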